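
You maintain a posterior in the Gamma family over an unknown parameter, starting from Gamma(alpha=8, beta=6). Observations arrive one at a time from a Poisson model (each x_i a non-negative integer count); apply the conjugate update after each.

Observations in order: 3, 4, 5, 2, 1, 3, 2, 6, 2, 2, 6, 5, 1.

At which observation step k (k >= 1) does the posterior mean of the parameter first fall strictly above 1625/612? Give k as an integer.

obs 1: x=3 → posterior Gamma(11, 7)
obs 2: x=4 → posterior Gamma(15, 8)
obs 3: x=5 → posterior Gamma(20, 9)
obs 4: x=2 → posterior Gamma(22, 10)
obs 5: x=1 → posterior Gamma(23, 11)
obs 6: x=3 → posterior Gamma(26, 12)
obs 7: x=2 → posterior Gamma(28, 13)
obs 8: x=6 → posterior Gamma(34, 14)
obs 9: x=2 → posterior Gamma(36, 15)
obs 10: x=2 → posterior Gamma(38, 16)
obs 11: x=6 → posterior Gamma(44, 17)
obs 12: x=5 → posterior Gamma(49, 18)
obs 13: x=1 → posterior Gamma(50, 19)

k = 12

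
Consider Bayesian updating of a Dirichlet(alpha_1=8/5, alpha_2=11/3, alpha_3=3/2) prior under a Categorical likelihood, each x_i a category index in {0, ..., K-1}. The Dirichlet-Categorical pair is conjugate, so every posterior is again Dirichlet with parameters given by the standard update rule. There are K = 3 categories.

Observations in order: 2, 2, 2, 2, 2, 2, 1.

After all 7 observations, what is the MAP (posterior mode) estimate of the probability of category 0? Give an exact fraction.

obs 1: x=2 → posterior Dirichlet(8/5, 11/3, 5/2)
obs 2: x=2 → posterior Dirichlet(8/5, 11/3, 7/2)
obs 3: x=2 → posterior Dirichlet(8/5, 11/3, 9/2)
obs 4: x=2 → posterior Dirichlet(8/5, 11/3, 11/2)
obs 5: x=2 → posterior Dirichlet(8/5, 11/3, 13/2)
obs 6: x=2 → posterior Dirichlet(8/5, 11/3, 15/2)
obs 7: x=1 → posterior Dirichlet(8/5, 14/3, 15/2)

18/323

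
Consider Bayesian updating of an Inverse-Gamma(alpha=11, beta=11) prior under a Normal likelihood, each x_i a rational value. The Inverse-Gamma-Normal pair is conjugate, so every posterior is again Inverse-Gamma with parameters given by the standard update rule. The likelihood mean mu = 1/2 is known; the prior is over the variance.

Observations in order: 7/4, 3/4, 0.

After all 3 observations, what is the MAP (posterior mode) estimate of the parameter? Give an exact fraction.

191/216

obs 1: x=7/4 → posterior Inverse-Gamma(23/2, 377/32)
obs 2: x=3/4 → posterior Inverse-Gamma(12, 189/16)
obs 3: x=0 → posterior Inverse-Gamma(25/2, 191/16)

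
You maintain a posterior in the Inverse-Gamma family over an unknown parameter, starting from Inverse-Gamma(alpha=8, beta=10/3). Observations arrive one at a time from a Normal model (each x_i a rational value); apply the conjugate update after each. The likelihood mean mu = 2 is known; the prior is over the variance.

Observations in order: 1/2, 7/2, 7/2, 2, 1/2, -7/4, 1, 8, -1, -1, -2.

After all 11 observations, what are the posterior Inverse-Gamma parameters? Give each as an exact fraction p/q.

alpha=27/2, beta=4835/96

obs 1: x=1/2 → posterior Inverse-Gamma(17/2, 107/24)
obs 2: x=7/2 → posterior Inverse-Gamma(9, 67/12)
obs 3: x=7/2 → posterior Inverse-Gamma(19/2, 161/24)
obs 4: x=2 → posterior Inverse-Gamma(10, 161/24)
obs 5: x=1/2 → posterior Inverse-Gamma(21/2, 47/6)
obs 6: x=-7/4 → posterior Inverse-Gamma(11, 1427/96)
obs 7: x=1 → posterior Inverse-Gamma(23/2, 1475/96)
obs 8: x=8 → posterior Inverse-Gamma(12, 3203/96)
obs 9: x=-1 → posterior Inverse-Gamma(25/2, 3635/96)
obs 10: x=-1 → posterior Inverse-Gamma(13, 4067/96)
obs 11: x=-2 → posterior Inverse-Gamma(27/2, 4835/96)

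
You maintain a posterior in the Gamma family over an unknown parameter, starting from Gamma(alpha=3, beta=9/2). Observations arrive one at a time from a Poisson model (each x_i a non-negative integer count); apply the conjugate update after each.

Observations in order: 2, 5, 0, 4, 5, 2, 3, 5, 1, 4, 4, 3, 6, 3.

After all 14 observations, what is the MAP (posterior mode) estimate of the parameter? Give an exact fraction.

obs 1: x=2 → posterior Gamma(5, 11/2)
obs 2: x=5 → posterior Gamma(10, 13/2)
obs 3: x=0 → posterior Gamma(10, 15/2)
obs 4: x=4 → posterior Gamma(14, 17/2)
obs 5: x=5 → posterior Gamma(19, 19/2)
obs 6: x=2 → posterior Gamma(21, 21/2)
obs 7: x=3 → posterior Gamma(24, 23/2)
obs 8: x=5 → posterior Gamma(29, 25/2)
obs 9: x=1 → posterior Gamma(30, 27/2)
obs 10: x=4 → posterior Gamma(34, 29/2)
obs 11: x=4 → posterior Gamma(38, 31/2)
obs 12: x=3 → posterior Gamma(41, 33/2)
obs 13: x=6 → posterior Gamma(47, 35/2)
obs 14: x=3 → posterior Gamma(50, 37/2)

98/37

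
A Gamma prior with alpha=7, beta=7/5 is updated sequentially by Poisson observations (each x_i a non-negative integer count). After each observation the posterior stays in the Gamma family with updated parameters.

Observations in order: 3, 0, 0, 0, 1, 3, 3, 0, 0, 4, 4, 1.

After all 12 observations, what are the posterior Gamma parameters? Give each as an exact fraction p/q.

alpha=26, beta=67/5

obs 1: x=3 → posterior Gamma(10, 12/5)
obs 2: x=0 → posterior Gamma(10, 17/5)
obs 3: x=0 → posterior Gamma(10, 22/5)
obs 4: x=0 → posterior Gamma(10, 27/5)
obs 5: x=1 → posterior Gamma(11, 32/5)
obs 6: x=3 → posterior Gamma(14, 37/5)
obs 7: x=3 → posterior Gamma(17, 42/5)
obs 8: x=0 → posterior Gamma(17, 47/5)
obs 9: x=0 → posterior Gamma(17, 52/5)
obs 10: x=4 → posterior Gamma(21, 57/5)
obs 11: x=4 → posterior Gamma(25, 62/5)
obs 12: x=1 → posterior Gamma(26, 67/5)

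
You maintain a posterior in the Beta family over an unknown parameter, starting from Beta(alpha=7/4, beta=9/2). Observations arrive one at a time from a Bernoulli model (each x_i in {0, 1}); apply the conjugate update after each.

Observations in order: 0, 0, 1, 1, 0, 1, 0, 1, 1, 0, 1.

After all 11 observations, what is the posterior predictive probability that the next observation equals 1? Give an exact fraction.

obs 1: x=0 → posterior Beta(7/4, 11/2)
obs 2: x=0 → posterior Beta(7/4, 13/2)
obs 3: x=1 → posterior Beta(11/4, 13/2)
obs 4: x=1 → posterior Beta(15/4, 13/2)
obs 5: x=0 → posterior Beta(15/4, 15/2)
obs 6: x=1 → posterior Beta(19/4, 15/2)
obs 7: x=0 → posterior Beta(19/4, 17/2)
obs 8: x=1 → posterior Beta(23/4, 17/2)
obs 9: x=1 → posterior Beta(27/4, 17/2)
obs 10: x=0 → posterior Beta(27/4, 19/2)
obs 11: x=1 → posterior Beta(31/4, 19/2)

31/69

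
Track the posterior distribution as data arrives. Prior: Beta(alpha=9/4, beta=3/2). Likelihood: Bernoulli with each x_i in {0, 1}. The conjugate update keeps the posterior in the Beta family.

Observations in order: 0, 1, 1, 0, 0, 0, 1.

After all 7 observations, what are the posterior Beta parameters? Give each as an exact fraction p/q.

obs 1: x=0 → posterior Beta(9/4, 5/2)
obs 2: x=1 → posterior Beta(13/4, 5/2)
obs 3: x=1 → posterior Beta(17/4, 5/2)
obs 4: x=0 → posterior Beta(17/4, 7/2)
obs 5: x=0 → posterior Beta(17/4, 9/2)
obs 6: x=0 → posterior Beta(17/4, 11/2)
obs 7: x=1 → posterior Beta(21/4, 11/2)

alpha=21/4, beta=11/2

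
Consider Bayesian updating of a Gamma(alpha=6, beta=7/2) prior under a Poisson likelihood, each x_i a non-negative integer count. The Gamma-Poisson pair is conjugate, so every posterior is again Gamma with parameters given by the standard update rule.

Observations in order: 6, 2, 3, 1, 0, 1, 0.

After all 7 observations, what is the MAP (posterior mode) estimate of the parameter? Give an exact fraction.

obs 1: x=6 → posterior Gamma(12, 9/2)
obs 2: x=2 → posterior Gamma(14, 11/2)
obs 3: x=3 → posterior Gamma(17, 13/2)
obs 4: x=1 → posterior Gamma(18, 15/2)
obs 5: x=0 → posterior Gamma(18, 17/2)
obs 6: x=1 → posterior Gamma(19, 19/2)
obs 7: x=0 → posterior Gamma(19, 21/2)

12/7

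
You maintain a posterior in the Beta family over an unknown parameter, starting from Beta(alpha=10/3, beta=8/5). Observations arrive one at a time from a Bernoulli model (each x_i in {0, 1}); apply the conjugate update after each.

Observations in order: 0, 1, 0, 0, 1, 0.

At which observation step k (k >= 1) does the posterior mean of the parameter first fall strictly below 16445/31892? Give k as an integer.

k = 4

obs 1: x=0 → posterior Beta(10/3, 13/5)
obs 2: x=1 → posterior Beta(13/3, 13/5)
obs 3: x=0 → posterior Beta(13/3, 18/5)
obs 4: x=0 → posterior Beta(13/3, 23/5)
obs 5: x=1 → posterior Beta(16/3, 23/5)
obs 6: x=0 → posterior Beta(16/3, 28/5)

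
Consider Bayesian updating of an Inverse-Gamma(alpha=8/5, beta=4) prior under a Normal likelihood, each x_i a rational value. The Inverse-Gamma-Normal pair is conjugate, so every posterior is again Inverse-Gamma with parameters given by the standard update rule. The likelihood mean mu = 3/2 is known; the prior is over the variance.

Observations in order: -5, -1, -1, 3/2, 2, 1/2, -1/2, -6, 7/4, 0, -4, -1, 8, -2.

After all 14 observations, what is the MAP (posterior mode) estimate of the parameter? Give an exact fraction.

17405/1536

obs 1: x=-5 → posterior Inverse-Gamma(21/10, 201/8)
obs 2: x=-1 → posterior Inverse-Gamma(13/5, 113/4)
obs 3: x=-1 → posterior Inverse-Gamma(31/10, 251/8)
obs 4: x=3/2 → posterior Inverse-Gamma(18/5, 251/8)
obs 5: x=2 → posterior Inverse-Gamma(41/10, 63/2)
obs 6: x=1/2 → posterior Inverse-Gamma(23/5, 32)
obs 7: x=-1/2 → posterior Inverse-Gamma(51/10, 34)
obs 8: x=-6 → posterior Inverse-Gamma(28/5, 497/8)
obs 9: x=7/4 → posterior Inverse-Gamma(61/10, 1989/32)
obs 10: x=0 → posterior Inverse-Gamma(33/5, 2025/32)
obs 11: x=-4 → posterior Inverse-Gamma(71/10, 2509/32)
obs 12: x=-1 → posterior Inverse-Gamma(38/5, 2609/32)
obs 13: x=8 → posterior Inverse-Gamma(81/10, 3285/32)
obs 14: x=-2 → posterior Inverse-Gamma(43/5, 3481/32)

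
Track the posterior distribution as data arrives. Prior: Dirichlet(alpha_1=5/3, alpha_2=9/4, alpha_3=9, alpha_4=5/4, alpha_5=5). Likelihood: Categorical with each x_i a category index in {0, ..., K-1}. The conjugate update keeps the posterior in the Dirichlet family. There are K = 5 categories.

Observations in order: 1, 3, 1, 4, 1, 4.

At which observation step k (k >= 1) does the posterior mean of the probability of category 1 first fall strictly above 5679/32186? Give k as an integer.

k = 3

obs 1: x=1 → posterior Dirichlet(5/3, 13/4, 9, 5/4, 5)
obs 2: x=3 → posterior Dirichlet(5/3, 13/4, 9, 9/4, 5)
obs 3: x=1 → posterior Dirichlet(5/3, 17/4, 9, 9/4, 5)
obs 4: x=4 → posterior Dirichlet(5/3, 17/4, 9, 9/4, 6)
obs 5: x=1 → posterior Dirichlet(5/3, 21/4, 9, 9/4, 6)
obs 6: x=4 → posterior Dirichlet(5/3, 21/4, 9, 9/4, 7)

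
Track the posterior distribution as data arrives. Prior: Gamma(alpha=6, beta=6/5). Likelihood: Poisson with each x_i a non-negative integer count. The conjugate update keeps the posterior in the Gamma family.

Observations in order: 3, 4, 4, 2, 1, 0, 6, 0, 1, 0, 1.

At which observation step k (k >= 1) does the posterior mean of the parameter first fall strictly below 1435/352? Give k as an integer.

k = 2

obs 1: x=3 → posterior Gamma(9, 11/5)
obs 2: x=4 → posterior Gamma(13, 16/5)
obs 3: x=4 → posterior Gamma(17, 21/5)
obs 4: x=2 → posterior Gamma(19, 26/5)
obs 5: x=1 → posterior Gamma(20, 31/5)
obs 6: x=0 → posterior Gamma(20, 36/5)
obs 7: x=6 → posterior Gamma(26, 41/5)
obs 8: x=0 → posterior Gamma(26, 46/5)
obs 9: x=1 → posterior Gamma(27, 51/5)
obs 10: x=0 → posterior Gamma(27, 56/5)
obs 11: x=1 → posterior Gamma(28, 61/5)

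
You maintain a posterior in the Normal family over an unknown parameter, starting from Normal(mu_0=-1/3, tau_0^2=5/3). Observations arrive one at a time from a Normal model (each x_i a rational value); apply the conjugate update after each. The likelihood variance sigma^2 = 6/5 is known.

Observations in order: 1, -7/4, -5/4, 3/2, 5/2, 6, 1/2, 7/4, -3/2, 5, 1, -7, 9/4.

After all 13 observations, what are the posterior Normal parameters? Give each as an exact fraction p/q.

mu_0=244/343, tau_0^2=30/343

obs 1: x=1 → posterior Normal(19/43, 30/43)
obs 2: x=-7/4 → posterior Normal(-99/272, 15/34)
obs 3: x=-5/4 → posterior Normal(-56/93, 10/31)
obs 4: x=3/2 → posterior Normal(-37/236, 15/59)
obs 5: x=5/2 → posterior Normal(4/13, 30/143)
obs 6: x=6 → posterior Normal(97/84, 5/28)
obs 7: x=1/2 → posterior Normal(413/386, 30/193)
obs 8: x=7/4 → posterior Normal(1001/872, 15/109)
obs 9: x=-3/2 → posterior Normal(851/972, 10/81)
obs 10: x=5 → posterior Normal(1351/1072, 15/134)
obs 11: x=1 → posterior Normal(1451/1172, 30/293)
obs 12: x=-7 → posterior Normal(751/1272, 5/53)
obs 13: x=9/4 → posterior Normal(244/343, 30/343)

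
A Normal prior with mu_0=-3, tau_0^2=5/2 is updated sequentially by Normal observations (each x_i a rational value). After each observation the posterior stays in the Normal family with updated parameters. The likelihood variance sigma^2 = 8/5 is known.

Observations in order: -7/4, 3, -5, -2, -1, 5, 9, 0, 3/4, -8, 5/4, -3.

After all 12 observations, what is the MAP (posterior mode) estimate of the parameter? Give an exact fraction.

obs 1: x=-7/4 → posterior Normal(-367/164, 40/41)
obs 2: x=3 → posterior Normal(-67/264, 20/33)
obs 3: x=-5 → posterior Normal(-81/52, 40/91)
obs 4: x=-2 → posterior Normal(-767/464, 10/29)
obs 5: x=-1 → posterior Normal(-289/188, 40/141)
obs 6: x=5 → posterior Normal(-367/664, 20/83)
obs 7: x=9 → posterior Normal(533/764, 40/191)
obs 8: x=0 → posterior Normal(533/864, 5/27)
obs 9: x=3/4 → posterior Normal(152/241, 40/241)
obs 10: x=-8 → posterior Normal(-24/133, 20/133)
obs 11: x=5/4 → posterior Normal(-67/1164, 40/291)
obs 12: x=-3 → posterior Normal(-367/1264, 10/79)

-367/1264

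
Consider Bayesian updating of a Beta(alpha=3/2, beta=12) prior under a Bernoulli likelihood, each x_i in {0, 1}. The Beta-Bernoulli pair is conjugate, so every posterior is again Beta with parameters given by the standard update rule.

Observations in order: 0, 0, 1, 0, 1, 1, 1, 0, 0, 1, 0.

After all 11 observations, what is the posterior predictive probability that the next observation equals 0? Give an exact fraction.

36/49

obs 1: x=0 → posterior Beta(3/2, 13)
obs 2: x=0 → posterior Beta(3/2, 14)
obs 3: x=1 → posterior Beta(5/2, 14)
obs 4: x=0 → posterior Beta(5/2, 15)
obs 5: x=1 → posterior Beta(7/2, 15)
obs 6: x=1 → posterior Beta(9/2, 15)
obs 7: x=1 → posterior Beta(11/2, 15)
obs 8: x=0 → posterior Beta(11/2, 16)
obs 9: x=0 → posterior Beta(11/2, 17)
obs 10: x=1 → posterior Beta(13/2, 17)
obs 11: x=0 → posterior Beta(13/2, 18)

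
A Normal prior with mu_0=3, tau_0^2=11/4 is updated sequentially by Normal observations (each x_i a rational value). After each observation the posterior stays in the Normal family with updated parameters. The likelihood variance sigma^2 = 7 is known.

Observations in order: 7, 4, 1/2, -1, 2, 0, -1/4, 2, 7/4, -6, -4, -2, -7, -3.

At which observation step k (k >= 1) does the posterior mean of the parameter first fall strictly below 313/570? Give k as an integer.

obs 1: x=7 → posterior Normal(161/39, 77/39)
obs 2: x=4 → posterior Normal(41/10, 77/50)
obs 3: x=1/2 → posterior Normal(421/122, 77/61)
obs 4: x=-1 → posterior Normal(133/48, 77/72)
obs 5: x=2 → posterior Normal(443/166, 77/83)
obs 6: x=0 → posterior Normal(443/188, 77/94)
obs 7: x=-1/4 → posterior Normal(25/12, 11/15)
obs 8: x=2 → posterior Normal(963/464, 77/116)
obs 9: x=7/4 → posterior Normal(260/127, 77/127)
obs 10: x=-6 → posterior Normal(97/69, 77/138)
obs 11: x=-4 → posterior Normal(150/149, 77/149)
obs 12: x=-2 → posterior Normal(4/5, 77/160)
obs 13: x=-7 → posterior Normal(17/57, 77/171)
obs 14: x=-3 → posterior Normal(9/91, 11/26)

k = 13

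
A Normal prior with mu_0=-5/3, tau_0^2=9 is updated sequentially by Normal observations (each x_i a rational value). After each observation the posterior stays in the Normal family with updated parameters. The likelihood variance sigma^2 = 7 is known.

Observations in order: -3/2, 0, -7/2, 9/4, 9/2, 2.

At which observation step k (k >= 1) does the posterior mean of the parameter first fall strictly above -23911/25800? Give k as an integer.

k = 4

obs 1: x=-3/2 → posterior Normal(-151/96, 63/16)
obs 2: x=0 → posterior Normal(-151/150, 63/25)
obs 3: x=-7/2 → posterior Normal(-5/3, 63/34)
obs 4: x=9/4 → posterior Normal(-437/516, 63/43)
obs 5: x=9/2 → posterior Normal(49/624, 63/52)
obs 6: x=2 → posterior Normal(265/732, 63/61)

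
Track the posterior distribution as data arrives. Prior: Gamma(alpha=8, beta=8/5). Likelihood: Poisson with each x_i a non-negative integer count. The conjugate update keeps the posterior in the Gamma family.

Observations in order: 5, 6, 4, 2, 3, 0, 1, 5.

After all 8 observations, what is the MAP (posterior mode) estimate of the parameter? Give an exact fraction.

55/16

obs 1: x=5 → posterior Gamma(13, 13/5)
obs 2: x=6 → posterior Gamma(19, 18/5)
obs 3: x=4 → posterior Gamma(23, 23/5)
obs 4: x=2 → posterior Gamma(25, 28/5)
obs 5: x=3 → posterior Gamma(28, 33/5)
obs 6: x=0 → posterior Gamma(28, 38/5)
obs 7: x=1 → posterior Gamma(29, 43/5)
obs 8: x=5 → posterior Gamma(34, 48/5)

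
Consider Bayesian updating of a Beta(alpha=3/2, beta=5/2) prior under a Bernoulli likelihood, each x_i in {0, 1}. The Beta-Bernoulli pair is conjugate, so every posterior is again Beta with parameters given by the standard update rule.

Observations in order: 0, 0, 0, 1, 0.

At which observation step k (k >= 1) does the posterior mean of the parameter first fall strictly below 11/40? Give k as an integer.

obs 1: x=0 → posterior Beta(3/2, 7/2)
obs 2: x=0 → posterior Beta(3/2, 9/2)
obs 3: x=0 → posterior Beta(3/2, 11/2)
obs 4: x=1 → posterior Beta(5/2, 11/2)
obs 5: x=0 → posterior Beta(5/2, 13/2)

k = 2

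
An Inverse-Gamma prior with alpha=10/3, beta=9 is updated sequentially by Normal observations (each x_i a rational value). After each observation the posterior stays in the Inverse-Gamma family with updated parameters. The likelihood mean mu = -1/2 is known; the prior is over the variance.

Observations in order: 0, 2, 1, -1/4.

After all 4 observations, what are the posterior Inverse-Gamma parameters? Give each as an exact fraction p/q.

obs 1: x=0 → posterior Inverse-Gamma(23/6, 73/8)
obs 2: x=2 → posterior Inverse-Gamma(13/3, 49/4)
obs 3: x=1 → posterior Inverse-Gamma(29/6, 107/8)
obs 4: x=-1/4 → posterior Inverse-Gamma(16/3, 429/32)

alpha=16/3, beta=429/32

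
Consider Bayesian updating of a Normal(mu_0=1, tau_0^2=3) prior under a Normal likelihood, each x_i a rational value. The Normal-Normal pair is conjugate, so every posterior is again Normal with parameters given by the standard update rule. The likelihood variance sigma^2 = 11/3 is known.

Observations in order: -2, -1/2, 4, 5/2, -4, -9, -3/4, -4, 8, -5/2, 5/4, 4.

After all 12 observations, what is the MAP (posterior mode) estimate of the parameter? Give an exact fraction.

-16/119

obs 1: x=-2 → posterior Normal(-7/20, 33/20)
obs 2: x=-1/2 → posterior Normal(-23/58, 33/29)
obs 3: x=4 → posterior Normal(49/76, 33/38)
obs 4: x=5/2 → posterior Normal(1, 33/47)
obs 5: x=-4 → posterior Normal(11/56, 33/56)
obs 6: x=-9 → posterior Normal(-14/13, 33/65)
obs 7: x=-3/4 → posterior Normal(-307/296, 33/74)
obs 8: x=-4 → posterior Normal(-451/332, 33/83)
obs 9: x=8 → posterior Normal(-163/368, 33/92)
obs 10: x=-5/2 → posterior Normal(-253/404, 33/101)
obs 11: x=5/4 → posterior Normal(-26/55, 3/10)
obs 12: x=4 → posterior Normal(-16/119, 33/119)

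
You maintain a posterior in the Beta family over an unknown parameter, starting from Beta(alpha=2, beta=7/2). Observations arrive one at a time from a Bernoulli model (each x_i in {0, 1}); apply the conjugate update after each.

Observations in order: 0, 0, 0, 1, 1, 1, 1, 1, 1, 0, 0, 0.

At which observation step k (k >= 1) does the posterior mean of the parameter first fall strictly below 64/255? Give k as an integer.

obs 1: x=0 → posterior Beta(2, 9/2)
obs 2: x=0 → posterior Beta(2, 11/2)
obs 3: x=0 → posterior Beta(2, 13/2)
obs 4: x=1 → posterior Beta(3, 13/2)
obs 5: x=1 → posterior Beta(4, 13/2)
obs 6: x=1 → posterior Beta(5, 13/2)
obs 7: x=1 → posterior Beta(6, 13/2)
obs 8: x=1 → posterior Beta(7, 13/2)
obs 9: x=1 → posterior Beta(8, 13/2)
obs 10: x=0 → posterior Beta(8, 15/2)
obs 11: x=0 → posterior Beta(8, 17/2)
obs 12: x=0 → posterior Beta(8, 19/2)

k = 3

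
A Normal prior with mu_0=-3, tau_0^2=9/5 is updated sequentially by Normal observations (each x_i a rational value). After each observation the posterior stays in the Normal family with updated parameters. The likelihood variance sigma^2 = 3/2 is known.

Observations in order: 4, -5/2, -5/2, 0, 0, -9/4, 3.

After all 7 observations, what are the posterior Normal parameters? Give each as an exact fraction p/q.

obs 1: x=4 → posterior Normal(9/11, 9/11)
obs 2: x=-5/2 → posterior Normal(-6/17, 9/17)
obs 3: x=-5/2 → posterior Normal(-21/23, 9/23)
obs 4: x=0 → posterior Normal(-21/29, 9/29)
obs 5: x=0 → posterior Normal(-3/5, 9/35)
obs 6: x=-9/4 → posterior Normal(-69/82, 9/41)
obs 7: x=3 → posterior Normal(-33/94, 9/47)

mu_0=-33/94, tau_0^2=9/47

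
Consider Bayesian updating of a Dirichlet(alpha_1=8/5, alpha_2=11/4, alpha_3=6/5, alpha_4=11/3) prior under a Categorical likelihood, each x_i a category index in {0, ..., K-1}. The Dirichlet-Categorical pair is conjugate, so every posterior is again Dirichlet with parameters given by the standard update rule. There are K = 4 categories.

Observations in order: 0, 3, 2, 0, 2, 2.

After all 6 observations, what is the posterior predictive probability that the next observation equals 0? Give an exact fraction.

obs 1: x=0 → posterior Dirichlet(13/5, 11/4, 6/5, 11/3)
obs 2: x=3 → posterior Dirichlet(13/5, 11/4, 6/5, 14/3)
obs 3: x=2 → posterior Dirichlet(13/5, 11/4, 11/5, 14/3)
obs 4: x=0 → posterior Dirichlet(18/5, 11/4, 11/5, 14/3)
obs 5: x=2 → posterior Dirichlet(18/5, 11/4, 16/5, 14/3)
obs 6: x=2 → posterior Dirichlet(18/5, 11/4, 21/5, 14/3)

216/913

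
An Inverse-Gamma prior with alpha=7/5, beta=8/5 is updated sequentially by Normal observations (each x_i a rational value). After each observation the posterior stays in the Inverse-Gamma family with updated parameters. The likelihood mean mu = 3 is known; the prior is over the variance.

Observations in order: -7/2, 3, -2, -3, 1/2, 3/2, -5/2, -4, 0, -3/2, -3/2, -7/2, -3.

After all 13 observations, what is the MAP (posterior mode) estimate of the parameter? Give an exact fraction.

obs 1: x=-7/2 → posterior Inverse-Gamma(19/10, 909/40)
obs 2: x=3 → posterior Inverse-Gamma(12/5, 909/40)
obs 3: x=-2 → posterior Inverse-Gamma(29/10, 1409/40)
obs 4: x=-3 → posterior Inverse-Gamma(17/5, 2129/40)
obs 5: x=1/2 → posterior Inverse-Gamma(39/10, 1127/20)
obs 6: x=3/2 → posterior Inverse-Gamma(22/5, 2299/40)
obs 7: x=-5/2 → posterior Inverse-Gamma(49/10, 363/5)
obs 8: x=-4 → posterior Inverse-Gamma(27/5, 971/10)
obs 9: x=0 → posterior Inverse-Gamma(59/10, 508/5)
obs 10: x=-3/2 → posterior Inverse-Gamma(32/5, 4469/40)
obs 11: x=-3/2 → posterior Inverse-Gamma(69/10, 2437/20)
obs 12: x=-7/2 → posterior Inverse-Gamma(37/5, 5719/40)
obs 13: x=-3 → posterior Inverse-Gamma(79/10, 6439/40)

6439/356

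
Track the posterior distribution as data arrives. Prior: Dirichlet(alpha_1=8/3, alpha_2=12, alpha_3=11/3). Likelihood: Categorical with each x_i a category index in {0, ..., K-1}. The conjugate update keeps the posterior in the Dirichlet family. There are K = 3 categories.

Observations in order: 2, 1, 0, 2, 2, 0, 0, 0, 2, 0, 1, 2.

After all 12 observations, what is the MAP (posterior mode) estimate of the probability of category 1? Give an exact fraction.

39/82

obs 1: x=2 → posterior Dirichlet(8/3, 12, 14/3)
obs 2: x=1 → posterior Dirichlet(8/3, 13, 14/3)
obs 3: x=0 → posterior Dirichlet(11/3, 13, 14/3)
obs 4: x=2 → posterior Dirichlet(11/3, 13, 17/3)
obs 5: x=2 → posterior Dirichlet(11/3, 13, 20/3)
obs 6: x=0 → posterior Dirichlet(14/3, 13, 20/3)
obs 7: x=0 → posterior Dirichlet(17/3, 13, 20/3)
obs 8: x=0 → posterior Dirichlet(20/3, 13, 20/3)
obs 9: x=2 → posterior Dirichlet(20/3, 13, 23/3)
obs 10: x=0 → posterior Dirichlet(23/3, 13, 23/3)
obs 11: x=1 → posterior Dirichlet(23/3, 14, 23/3)
obs 12: x=2 → posterior Dirichlet(23/3, 14, 26/3)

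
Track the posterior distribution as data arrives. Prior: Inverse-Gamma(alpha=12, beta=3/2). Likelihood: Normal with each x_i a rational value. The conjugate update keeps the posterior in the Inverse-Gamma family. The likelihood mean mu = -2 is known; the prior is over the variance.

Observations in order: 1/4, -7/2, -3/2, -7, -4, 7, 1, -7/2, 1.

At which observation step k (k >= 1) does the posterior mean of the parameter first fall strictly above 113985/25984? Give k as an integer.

k = 7

obs 1: x=1/4 → posterior Inverse-Gamma(25/2, 129/32)
obs 2: x=-7/2 → posterior Inverse-Gamma(13, 165/32)
obs 3: x=-3/2 → posterior Inverse-Gamma(27/2, 169/32)
obs 4: x=-7 → posterior Inverse-Gamma(14, 569/32)
obs 5: x=-4 → posterior Inverse-Gamma(29/2, 633/32)
obs 6: x=7 → posterior Inverse-Gamma(15, 1929/32)
obs 7: x=1 → posterior Inverse-Gamma(31/2, 2073/32)
obs 8: x=-7/2 → posterior Inverse-Gamma(16, 2109/32)
obs 9: x=1 → posterior Inverse-Gamma(33/2, 2253/32)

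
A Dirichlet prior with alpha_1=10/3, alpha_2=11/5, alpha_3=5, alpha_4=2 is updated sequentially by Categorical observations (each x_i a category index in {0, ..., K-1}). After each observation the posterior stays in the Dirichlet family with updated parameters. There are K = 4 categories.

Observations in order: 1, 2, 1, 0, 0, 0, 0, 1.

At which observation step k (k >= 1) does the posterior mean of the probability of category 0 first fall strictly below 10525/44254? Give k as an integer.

k = 2

obs 1: x=1 → posterior Dirichlet(10/3, 16/5, 5, 2)
obs 2: x=2 → posterior Dirichlet(10/3, 16/5, 6, 2)
obs 3: x=1 → posterior Dirichlet(10/3, 21/5, 6, 2)
obs 4: x=0 → posterior Dirichlet(13/3, 21/5, 6, 2)
obs 5: x=0 → posterior Dirichlet(16/3, 21/5, 6, 2)
obs 6: x=0 → posterior Dirichlet(19/3, 21/5, 6, 2)
obs 7: x=0 → posterior Dirichlet(22/3, 21/5, 6, 2)
obs 8: x=1 → posterior Dirichlet(22/3, 26/5, 6, 2)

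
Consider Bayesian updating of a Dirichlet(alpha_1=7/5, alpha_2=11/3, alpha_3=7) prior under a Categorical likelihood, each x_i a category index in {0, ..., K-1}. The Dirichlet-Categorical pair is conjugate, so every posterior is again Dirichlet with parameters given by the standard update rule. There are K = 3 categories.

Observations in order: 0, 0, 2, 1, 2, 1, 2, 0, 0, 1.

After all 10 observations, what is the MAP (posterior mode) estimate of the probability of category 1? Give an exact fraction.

85/286

obs 1: x=0 → posterior Dirichlet(12/5, 11/3, 7)
obs 2: x=0 → posterior Dirichlet(17/5, 11/3, 7)
obs 3: x=2 → posterior Dirichlet(17/5, 11/3, 8)
obs 4: x=1 → posterior Dirichlet(17/5, 14/3, 8)
obs 5: x=2 → posterior Dirichlet(17/5, 14/3, 9)
obs 6: x=1 → posterior Dirichlet(17/5, 17/3, 9)
obs 7: x=2 → posterior Dirichlet(17/5, 17/3, 10)
obs 8: x=0 → posterior Dirichlet(22/5, 17/3, 10)
obs 9: x=0 → posterior Dirichlet(27/5, 17/3, 10)
obs 10: x=1 → posterior Dirichlet(27/5, 20/3, 10)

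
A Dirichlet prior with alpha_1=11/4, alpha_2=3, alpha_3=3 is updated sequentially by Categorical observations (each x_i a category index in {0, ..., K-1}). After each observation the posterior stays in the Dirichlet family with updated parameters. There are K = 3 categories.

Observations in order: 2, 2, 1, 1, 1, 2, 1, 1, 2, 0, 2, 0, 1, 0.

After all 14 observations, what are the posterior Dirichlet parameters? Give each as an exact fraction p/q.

obs 1: x=2 → posterior Dirichlet(11/4, 3, 4)
obs 2: x=2 → posterior Dirichlet(11/4, 3, 5)
obs 3: x=1 → posterior Dirichlet(11/4, 4, 5)
obs 4: x=1 → posterior Dirichlet(11/4, 5, 5)
obs 5: x=1 → posterior Dirichlet(11/4, 6, 5)
obs 6: x=2 → posterior Dirichlet(11/4, 6, 6)
obs 7: x=1 → posterior Dirichlet(11/4, 7, 6)
obs 8: x=1 → posterior Dirichlet(11/4, 8, 6)
obs 9: x=2 → posterior Dirichlet(11/4, 8, 7)
obs 10: x=0 → posterior Dirichlet(15/4, 8, 7)
obs 11: x=2 → posterior Dirichlet(15/4, 8, 8)
obs 12: x=0 → posterior Dirichlet(19/4, 8, 8)
obs 13: x=1 → posterior Dirichlet(19/4, 9, 8)
obs 14: x=0 → posterior Dirichlet(23/4, 9, 8)

alpha_1=23/4, alpha_2=9, alpha_3=8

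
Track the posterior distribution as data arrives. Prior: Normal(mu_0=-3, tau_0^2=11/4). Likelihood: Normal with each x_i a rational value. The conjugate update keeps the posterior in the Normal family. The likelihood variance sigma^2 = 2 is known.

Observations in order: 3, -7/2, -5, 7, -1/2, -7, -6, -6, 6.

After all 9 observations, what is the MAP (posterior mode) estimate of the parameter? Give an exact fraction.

-156/107

obs 1: x=3 → posterior Normal(9/19, 22/19)
obs 2: x=-7/2 → posterior Normal(-59/60, 11/15)
obs 3: x=-5 → posterior Normal(-169/82, 22/41)
obs 4: x=7 → posterior Normal(-15/104, 11/26)
obs 5: x=-1/2 → posterior Normal(-13/63, 22/63)
obs 6: x=-7 → posterior Normal(-45/37, 11/37)
obs 7: x=-6 → posterior Normal(-156/85, 22/85)
obs 8: x=-6 → posterior Normal(-37/16, 11/48)
obs 9: x=6 → posterior Normal(-156/107, 22/107)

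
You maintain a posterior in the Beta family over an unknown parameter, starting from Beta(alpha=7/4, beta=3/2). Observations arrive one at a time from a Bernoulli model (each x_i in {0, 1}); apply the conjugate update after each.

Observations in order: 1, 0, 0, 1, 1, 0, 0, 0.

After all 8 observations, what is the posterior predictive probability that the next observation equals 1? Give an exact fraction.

obs 1: x=1 → posterior Beta(11/4, 3/2)
obs 2: x=0 → posterior Beta(11/4, 5/2)
obs 3: x=0 → posterior Beta(11/4, 7/2)
obs 4: x=1 → posterior Beta(15/4, 7/2)
obs 5: x=1 → posterior Beta(19/4, 7/2)
obs 6: x=0 → posterior Beta(19/4, 9/2)
obs 7: x=0 → posterior Beta(19/4, 11/2)
obs 8: x=0 → posterior Beta(19/4, 13/2)

19/45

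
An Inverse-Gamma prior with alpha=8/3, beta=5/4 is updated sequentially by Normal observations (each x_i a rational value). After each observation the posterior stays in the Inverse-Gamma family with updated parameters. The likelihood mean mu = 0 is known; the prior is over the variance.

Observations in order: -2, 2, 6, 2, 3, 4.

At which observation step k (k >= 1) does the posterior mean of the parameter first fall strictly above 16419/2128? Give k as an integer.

k = 6

obs 1: x=-2 → posterior Inverse-Gamma(19/6, 13/4)
obs 2: x=2 → posterior Inverse-Gamma(11/3, 21/4)
obs 3: x=6 → posterior Inverse-Gamma(25/6, 93/4)
obs 4: x=2 → posterior Inverse-Gamma(14/3, 101/4)
obs 5: x=3 → posterior Inverse-Gamma(31/6, 119/4)
obs 6: x=4 → posterior Inverse-Gamma(17/3, 151/4)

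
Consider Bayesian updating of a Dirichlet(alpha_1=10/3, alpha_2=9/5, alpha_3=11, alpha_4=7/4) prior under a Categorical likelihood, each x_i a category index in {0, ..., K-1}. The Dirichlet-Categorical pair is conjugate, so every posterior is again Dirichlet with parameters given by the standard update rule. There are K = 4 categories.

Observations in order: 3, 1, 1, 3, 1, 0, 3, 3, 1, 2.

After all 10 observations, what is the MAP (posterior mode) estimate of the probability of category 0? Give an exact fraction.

obs 1: x=3 → posterior Dirichlet(10/3, 9/5, 11, 11/4)
obs 2: x=1 → posterior Dirichlet(10/3, 14/5, 11, 11/4)
obs 3: x=1 → posterior Dirichlet(10/3, 19/5, 11, 11/4)
obs 4: x=3 → posterior Dirichlet(10/3, 19/5, 11, 15/4)
obs 5: x=1 → posterior Dirichlet(10/3, 24/5, 11, 15/4)
obs 6: x=0 → posterior Dirichlet(13/3, 24/5, 11, 15/4)
obs 7: x=3 → posterior Dirichlet(13/3, 24/5, 11, 19/4)
obs 8: x=3 → posterior Dirichlet(13/3, 24/5, 11, 23/4)
obs 9: x=1 → posterior Dirichlet(13/3, 29/5, 11, 23/4)
obs 10: x=2 → posterior Dirichlet(13/3, 29/5, 12, 23/4)

200/1433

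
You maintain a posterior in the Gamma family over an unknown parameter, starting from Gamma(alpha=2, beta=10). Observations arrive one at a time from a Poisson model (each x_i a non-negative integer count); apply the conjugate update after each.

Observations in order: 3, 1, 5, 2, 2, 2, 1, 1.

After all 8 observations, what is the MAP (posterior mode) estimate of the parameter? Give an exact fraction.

obs 1: x=3 → posterior Gamma(5, 11)
obs 2: x=1 → posterior Gamma(6, 12)
obs 3: x=5 → posterior Gamma(11, 13)
obs 4: x=2 → posterior Gamma(13, 14)
obs 5: x=2 → posterior Gamma(15, 15)
obs 6: x=2 → posterior Gamma(17, 16)
obs 7: x=1 → posterior Gamma(18, 17)
obs 8: x=1 → posterior Gamma(19, 18)

1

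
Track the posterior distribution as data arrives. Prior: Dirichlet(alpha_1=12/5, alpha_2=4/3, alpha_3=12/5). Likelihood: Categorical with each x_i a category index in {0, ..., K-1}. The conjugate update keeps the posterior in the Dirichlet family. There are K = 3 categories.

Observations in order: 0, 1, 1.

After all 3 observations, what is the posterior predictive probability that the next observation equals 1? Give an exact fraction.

50/137

obs 1: x=0 → posterior Dirichlet(17/5, 4/3, 12/5)
obs 2: x=1 → posterior Dirichlet(17/5, 7/3, 12/5)
obs 3: x=1 → posterior Dirichlet(17/5, 10/3, 12/5)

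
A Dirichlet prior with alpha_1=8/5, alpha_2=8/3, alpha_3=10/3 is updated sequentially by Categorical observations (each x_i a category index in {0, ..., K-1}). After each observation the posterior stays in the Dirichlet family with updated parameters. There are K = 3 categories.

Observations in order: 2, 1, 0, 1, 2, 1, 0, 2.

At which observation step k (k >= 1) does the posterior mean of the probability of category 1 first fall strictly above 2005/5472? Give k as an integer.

obs 1: x=2 → posterior Dirichlet(8/5, 8/3, 13/3)
obs 2: x=1 → posterior Dirichlet(8/5, 11/3, 13/3)
obs 3: x=0 → posterior Dirichlet(13/5, 11/3, 13/3)
obs 4: x=1 → posterior Dirichlet(13/5, 14/3, 13/3)
obs 5: x=2 → posterior Dirichlet(13/5, 14/3, 16/3)
obs 6: x=1 → posterior Dirichlet(13/5, 17/3, 16/3)
obs 7: x=0 → posterior Dirichlet(18/5, 17/3, 16/3)
obs 8: x=2 → posterior Dirichlet(18/5, 17/3, 19/3)

k = 2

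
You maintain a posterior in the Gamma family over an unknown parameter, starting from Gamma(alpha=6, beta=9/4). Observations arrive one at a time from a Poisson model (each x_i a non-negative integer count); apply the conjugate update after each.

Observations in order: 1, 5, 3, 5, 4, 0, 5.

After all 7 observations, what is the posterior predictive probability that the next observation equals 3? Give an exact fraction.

864489391016505400589983899671200738649489097799360/4065214023175683899921868126254722311886802750234881

obs 1: x=1 → posterior Gamma(7, 13/4)
obs 2: x=5 → posterior Gamma(12, 17/4)
obs 3: x=3 → posterior Gamma(15, 21/4)
obs 4: x=5 → posterior Gamma(20, 25/4)
obs 5: x=4 → posterior Gamma(24, 29/4)
obs 6: x=0 → posterior Gamma(24, 33/4)
obs 7: x=5 → posterior Gamma(29, 37/4)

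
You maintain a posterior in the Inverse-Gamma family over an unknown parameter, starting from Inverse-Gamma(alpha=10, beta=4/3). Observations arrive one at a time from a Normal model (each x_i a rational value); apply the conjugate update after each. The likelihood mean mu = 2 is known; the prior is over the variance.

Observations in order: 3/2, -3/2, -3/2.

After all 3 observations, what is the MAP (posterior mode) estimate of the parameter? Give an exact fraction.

329/300

obs 1: x=3/2 → posterior Inverse-Gamma(21/2, 35/24)
obs 2: x=-3/2 → posterior Inverse-Gamma(11, 91/12)
obs 3: x=-3/2 → posterior Inverse-Gamma(23/2, 329/24)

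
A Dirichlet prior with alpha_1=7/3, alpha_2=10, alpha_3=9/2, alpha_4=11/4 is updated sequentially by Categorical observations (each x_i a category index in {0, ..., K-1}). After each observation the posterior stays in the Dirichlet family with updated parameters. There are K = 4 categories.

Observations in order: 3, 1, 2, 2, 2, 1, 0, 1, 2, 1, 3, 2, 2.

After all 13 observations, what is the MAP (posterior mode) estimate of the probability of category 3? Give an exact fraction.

45/343

obs 1: x=3 → posterior Dirichlet(7/3, 10, 9/2, 15/4)
obs 2: x=1 → posterior Dirichlet(7/3, 11, 9/2, 15/4)
obs 3: x=2 → posterior Dirichlet(7/3, 11, 11/2, 15/4)
obs 4: x=2 → posterior Dirichlet(7/3, 11, 13/2, 15/4)
obs 5: x=2 → posterior Dirichlet(7/3, 11, 15/2, 15/4)
obs 6: x=1 → posterior Dirichlet(7/3, 12, 15/2, 15/4)
obs 7: x=0 → posterior Dirichlet(10/3, 12, 15/2, 15/4)
obs 8: x=1 → posterior Dirichlet(10/3, 13, 15/2, 15/4)
obs 9: x=2 → posterior Dirichlet(10/3, 13, 17/2, 15/4)
obs 10: x=1 → posterior Dirichlet(10/3, 14, 17/2, 15/4)
obs 11: x=3 → posterior Dirichlet(10/3, 14, 17/2, 19/4)
obs 12: x=2 → posterior Dirichlet(10/3, 14, 19/2, 19/4)
obs 13: x=2 → posterior Dirichlet(10/3, 14, 21/2, 19/4)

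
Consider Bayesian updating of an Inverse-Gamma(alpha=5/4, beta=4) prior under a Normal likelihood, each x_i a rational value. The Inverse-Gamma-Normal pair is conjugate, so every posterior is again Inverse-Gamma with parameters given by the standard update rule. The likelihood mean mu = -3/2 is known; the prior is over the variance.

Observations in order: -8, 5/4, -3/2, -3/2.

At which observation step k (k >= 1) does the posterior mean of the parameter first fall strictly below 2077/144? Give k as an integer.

k = 4

obs 1: x=-8 → posterior Inverse-Gamma(7/4, 201/8)
obs 2: x=5/4 → posterior Inverse-Gamma(9/4, 925/32)
obs 3: x=-3/2 → posterior Inverse-Gamma(11/4, 925/32)
obs 4: x=-3/2 → posterior Inverse-Gamma(13/4, 925/32)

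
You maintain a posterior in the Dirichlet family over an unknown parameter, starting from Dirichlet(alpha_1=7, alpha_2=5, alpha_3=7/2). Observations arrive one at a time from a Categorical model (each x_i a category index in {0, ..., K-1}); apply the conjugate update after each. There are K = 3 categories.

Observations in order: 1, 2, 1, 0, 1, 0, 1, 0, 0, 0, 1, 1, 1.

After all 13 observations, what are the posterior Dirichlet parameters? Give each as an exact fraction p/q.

obs 1: x=1 → posterior Dirichlet(7, 6, 7/2)
obs 2: x=2 → posterior Dirichlet(7, 6, 9/2)
obs 3: x=1 → posterior Dirichlet(7, 7, 9/2)
obs 4: x=0 → posterior Dirichlet(8, 7, 9/2)
obs 5: x=1 → posterior Dirichlet(8, 8, 9/2)
obs 6: x=0 → posterior Dirichlet(9, 8, 9/2)
obs 7: x=1 → posterior Dirichlet(9, 9, 9/2)
obs 8: x=0 → posterior Dirichlet(10, 9, 9/2)
obs 9: x=0 → posterior Dirichlet(11, 9, 9/2)
obs 10: x=0 → posterior Dirichlet(12, 9, 9/2)
obs 11: x=1 → posterior Dirichlet(12, 10, 9/2)
obs 12: x=1 → posterior Dirichlet(12, 11, 9/2)
obs 13: x=1 → posterior Dirichlet(12, 12, 9/2)

alpha_1=12, alpha_2=12, alpha_3=9/2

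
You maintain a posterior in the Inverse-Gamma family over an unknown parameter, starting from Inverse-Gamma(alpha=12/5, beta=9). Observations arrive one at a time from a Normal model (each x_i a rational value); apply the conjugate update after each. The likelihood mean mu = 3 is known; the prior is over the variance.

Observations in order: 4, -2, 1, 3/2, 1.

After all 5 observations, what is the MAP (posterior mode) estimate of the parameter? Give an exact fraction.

obs 1: x=4 → posterior Inverse-Gamma(29/10, 19/2)
obs 2: x=-2 → posterior Inverse-Gamma(17/5, 22)
obs 3: x=1 → posterior Inverse-Gamma(39/10, 24)
obs 4: x=3/2 → posterior Inverse-Gamma(22/5, 201/8)
obs 5: x=1 → posterior Inverse-Gamma(49/10, 217/8)

1085/236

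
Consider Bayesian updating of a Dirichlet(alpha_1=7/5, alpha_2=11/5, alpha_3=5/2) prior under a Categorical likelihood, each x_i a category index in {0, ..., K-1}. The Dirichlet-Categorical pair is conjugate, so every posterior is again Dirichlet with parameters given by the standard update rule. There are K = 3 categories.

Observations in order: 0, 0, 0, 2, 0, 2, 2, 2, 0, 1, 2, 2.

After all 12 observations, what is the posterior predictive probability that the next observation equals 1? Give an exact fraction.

obs 1: x=0 → posterior Dirichlet(12/5, 11/5, 5/2)
obs 2: x=0 → posterior Dirichlet(17/5, 11/5, 5/2)
obs 3: x=0 → posterior Dirichlet(22/5, 11/5, 5/2)
obs 4: x=2 → posterior Dirichlet(22/5, 11/5, 7/2)
obs 5: x=0 → posterior Dirichlet(27/5, 11/5, 7/2)
obs 6: x=2 → posterior Dirichlet(27/5, 11/5, 9/2)
obs 7: x=2 → posterior Dirichlet(27/5, 11/5, 11/2)
obs 8: x=2 → posterior Dirichlet(27/5, 11/5, 13/2)
obs 9: x=0 → posterior Dirichlet(32/5, 11/5, 13/2)
obs 10: x=1 → posterior Dirichlet(32/5, 16/5, 13/2)
obs 11: x=2 → posterior Dirichlet(32/5, 16/5, 15/2)
obs 12: x=2 → posterior Dirichlet(32/5, 16/5, 17/2)

32/181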